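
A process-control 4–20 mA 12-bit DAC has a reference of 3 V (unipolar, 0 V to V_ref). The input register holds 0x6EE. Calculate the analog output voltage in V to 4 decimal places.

1.2993 V

LSB = 3 V / 2^12 = 0.732 mV.
Code 0x6EE = 1774 decimal.
V_out = 0 + 1774 × 0.000732422 V = 1.29932 V.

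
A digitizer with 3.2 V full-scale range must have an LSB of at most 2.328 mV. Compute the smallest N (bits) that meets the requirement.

Number of steps required ≥ 3.2 V / 2.328 mV = 1374.57.
Need 2^N ≥ 1374.57; 2^10 = 1024, 2^11 = 2048.
Minimum N = 11.

11 bits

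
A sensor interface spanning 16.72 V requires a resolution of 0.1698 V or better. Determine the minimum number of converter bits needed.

7 bits

Number of steps required ≥ 16.72 V / 0.1698 V = 98.47.
Need 2^N ≥ 98.47; 2^6 = 64, 2^7 = 128.
Minimum N = 7.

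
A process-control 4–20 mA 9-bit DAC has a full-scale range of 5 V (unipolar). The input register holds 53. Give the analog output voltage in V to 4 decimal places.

0.5176 V

LSB = 5 V / 2^9 = 9.766 mV.
V_out = 0 + 53 × 0.00976562 V = 0.517578 V.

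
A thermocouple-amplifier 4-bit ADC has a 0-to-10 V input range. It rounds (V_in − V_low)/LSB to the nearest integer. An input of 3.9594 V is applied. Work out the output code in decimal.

code 6

With 16 levels over 10 V, one step is 0.6250 V.
Input sits at 6.335 steps above V_low.
round(6.335) = 6.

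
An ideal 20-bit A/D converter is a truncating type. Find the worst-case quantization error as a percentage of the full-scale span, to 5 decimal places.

Truncating → worst-case error = 1 LSB = V_FS/2^20, so 100/1048576 = 9.53674e-05 % of full scale.

0.00010 %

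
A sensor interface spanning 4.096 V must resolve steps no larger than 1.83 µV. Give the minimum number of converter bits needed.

Number of steps required ≥ 4.096 V / 1.83 µV = 2238251.37.
Need 2^N ≥ 2238251.37; 2^21 = 2097152, 2^22 = 4194304.
Minimum N = 22.

22 bits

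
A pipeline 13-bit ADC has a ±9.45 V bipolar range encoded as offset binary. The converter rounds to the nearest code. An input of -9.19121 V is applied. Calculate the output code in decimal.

code 112

With 8192 levels over 18.9 V, one step is 2.307 mV.
Input sits at 112.170 steps above V_low.
So the output code is 112.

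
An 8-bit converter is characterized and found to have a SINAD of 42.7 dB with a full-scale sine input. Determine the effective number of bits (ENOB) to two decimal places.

ENOB = (SINAD − 1.76) / 6.02 = (42.7 − 1.76)/6.02 = 6.801.

6.80 bits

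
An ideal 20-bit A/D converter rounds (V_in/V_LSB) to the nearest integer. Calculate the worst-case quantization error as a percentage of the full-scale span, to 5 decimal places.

0.00005 %

Rounding → worst-case error = ½ LSB = V_FS/2^21, so 100/2097152 = 4.76837e-05 % of full scale.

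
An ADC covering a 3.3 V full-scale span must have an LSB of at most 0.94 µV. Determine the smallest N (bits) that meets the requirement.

Number of steps required ≥ 3.3 V / 0.94 µV = 3510638.30.
Need 2^N ≥ 3510638.30; 2^21 = 2097152, 2^22 = 4194304.
Minimum N = 22.

22 bits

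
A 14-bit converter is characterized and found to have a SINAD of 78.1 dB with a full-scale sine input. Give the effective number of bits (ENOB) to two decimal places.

ENOB = (SINAD − 1.76) / 6.02 = (78.1 − 1.76)/6.02 = 12.681.

12.68 bits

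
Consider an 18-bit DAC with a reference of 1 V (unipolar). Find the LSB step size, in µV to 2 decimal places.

Full-scale span = 1 V.
LSB = 1 / 2^18 = 1 / 262144 = 3.8147e-06 V = 3.81 µV.

3.81 µV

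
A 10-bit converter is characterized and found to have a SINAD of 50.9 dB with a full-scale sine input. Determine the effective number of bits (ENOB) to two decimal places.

8.16 bits

ENOB = (SINAD − 1.76) / 6.02 = (50.9 − 1.76)/6.02 = 8.163.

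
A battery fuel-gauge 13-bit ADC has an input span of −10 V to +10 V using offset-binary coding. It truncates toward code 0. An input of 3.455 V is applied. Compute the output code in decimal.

LSB = 20 V / 8192 = 2.441 mV.
(3.455 − (−10)) / 0.00244141 = 5511.168 LSBs.
Floor → code 5511.

code 5511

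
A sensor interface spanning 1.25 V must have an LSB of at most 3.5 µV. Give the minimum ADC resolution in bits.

19 bits

Number of steps required ≥ 1.25 V / 3.5 µV = 357142.86.
Need 2^N ≥ 357142.86; 2^18 = 262144, 2^19 = 524288.
Minimum N = 19.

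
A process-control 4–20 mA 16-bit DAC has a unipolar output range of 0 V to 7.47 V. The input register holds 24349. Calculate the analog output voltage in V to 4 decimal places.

LSB = 7.47 V / 2^16 = 113.98 µV.
V_out = 0 + 24349 × 0.000113983 V = 2.77538 V.

2.7754 V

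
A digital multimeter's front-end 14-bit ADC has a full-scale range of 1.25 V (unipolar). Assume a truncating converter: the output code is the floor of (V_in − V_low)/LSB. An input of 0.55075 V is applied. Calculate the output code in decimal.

code 7218

LSB = 1.25 V / 16384 = 76.29 µV.
(V_in − V_low)/LSB = (0.55075 − 0) / 7.62939e-05 = 7218.790.
Floor → code 7218.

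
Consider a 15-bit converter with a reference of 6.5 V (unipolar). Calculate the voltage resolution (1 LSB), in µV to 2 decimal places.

Full-scale span = 6.5 V.
LSB = 6.5 / 2^15 = 6.5 / 32768 = 0.000198364 V = 198.36 µV.

198.36 µV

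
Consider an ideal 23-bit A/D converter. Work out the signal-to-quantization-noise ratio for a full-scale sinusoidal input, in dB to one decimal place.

140.2 dB

SNR ≈ 6.02·N + 1.76 dB = 6.02·23 + 1.76 = 140.22 dB.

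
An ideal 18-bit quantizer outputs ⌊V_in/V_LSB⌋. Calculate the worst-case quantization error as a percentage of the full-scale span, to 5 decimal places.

0.00038 %

Truncating → worst-case error = 1 LSB = V_FS/2^18, so 100/262144 = 0.00038147 % of full scale.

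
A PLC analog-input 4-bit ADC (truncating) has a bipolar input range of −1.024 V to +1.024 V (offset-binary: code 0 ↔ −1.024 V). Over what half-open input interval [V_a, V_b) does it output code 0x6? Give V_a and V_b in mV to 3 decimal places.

[-256.000 mV, -128.000 mV)

LSB = 2.048/2^4 = 128.000 mV.
Code 0x6 = 6 decimal.
V_a = V_low + 6·LSB = -0.256 V; V_b = V_low + 7·LSB = -0.128 V.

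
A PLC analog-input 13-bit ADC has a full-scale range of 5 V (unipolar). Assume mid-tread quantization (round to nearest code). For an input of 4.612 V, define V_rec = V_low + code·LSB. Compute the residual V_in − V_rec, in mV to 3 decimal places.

LSB = 5/2^13 = 0.610 mV.
(4.612 − 0)/0.000610352 = 7556.3008; round gives code 7556.
V_rec = 0 + 7556·0.000610352 = 4.6118164 V.
Error = 4.612 − 4.6118164 = 0.000183594 V = 0.184 mV.

0.184 mV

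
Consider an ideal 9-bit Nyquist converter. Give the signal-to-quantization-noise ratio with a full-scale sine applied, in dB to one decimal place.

SNR ≈ 6.02·N + 1.76 dB = 6.02·9 + 1.76 = 55.94 dB.

55.9 dB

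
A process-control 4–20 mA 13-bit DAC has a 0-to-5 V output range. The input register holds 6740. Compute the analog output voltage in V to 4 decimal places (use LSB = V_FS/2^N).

LSB = 5 V / 2^13 = 0.610 mV.
V_out = 0 + 6740 × 0.000610352 V = 4.11377 V.

4.1138 V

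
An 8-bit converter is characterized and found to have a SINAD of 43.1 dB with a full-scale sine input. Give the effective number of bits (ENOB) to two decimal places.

ENOB = (SINAD − 1.76) / 6.02 = (43.1 − 1.76)/6.02 = 6.867.

6.87 bits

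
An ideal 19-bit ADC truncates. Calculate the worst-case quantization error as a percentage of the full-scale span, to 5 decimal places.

0.00019 %

Truncating → worst-case error = 1 LSB = V_FS/2^19, so 100/524288 = 0.000190735 % of full scale.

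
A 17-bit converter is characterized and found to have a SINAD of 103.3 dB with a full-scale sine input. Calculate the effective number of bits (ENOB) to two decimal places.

ENOB = (SINAD − 1.76) / 6.02 = (103.3 − 1.76)/6.02 = 16.867.

16.87 bits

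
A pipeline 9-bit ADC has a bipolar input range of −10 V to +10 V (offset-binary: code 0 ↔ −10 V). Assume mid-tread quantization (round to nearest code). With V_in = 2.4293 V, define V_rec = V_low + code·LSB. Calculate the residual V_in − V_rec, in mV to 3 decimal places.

7.425 mV

LSB = 20/2^9 = 39.062 mV.
(2.4293 − (−10))/0.0390625 = 318.1901; round gives code 318.
Code 318 maps back to (−10) + 318×0.0390625 V = 2.421875 V.
V_in − V_rec = 0.007425 V = 7.425 mV.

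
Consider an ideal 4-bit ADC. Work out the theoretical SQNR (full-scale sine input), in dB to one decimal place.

25.8 dB

SNR ≈ 6.02·N + 1.76 dB = 6.02·4 + 1.76 = 25.84 dB.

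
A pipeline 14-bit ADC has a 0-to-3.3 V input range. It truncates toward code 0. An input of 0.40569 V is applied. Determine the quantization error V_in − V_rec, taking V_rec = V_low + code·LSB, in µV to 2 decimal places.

LSB = 3.3/2^14 = 201.42 µV.
(0.40569 − 0)/0.000201416 = 2014.1894; ⌊·⌋ gives code 2014.
Code 2014 maps back to 0 + 2014×0.000201416 V = 0.40565186 V.
Difference: 3.81445e-05 V → 38.14 µV.

38.14 µV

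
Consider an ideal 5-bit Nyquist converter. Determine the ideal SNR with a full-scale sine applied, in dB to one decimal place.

31.9 dB

SNR ≈ 6.02·N + 1.76 dB = 6.02·5 + 1.76 = 31.86 dB.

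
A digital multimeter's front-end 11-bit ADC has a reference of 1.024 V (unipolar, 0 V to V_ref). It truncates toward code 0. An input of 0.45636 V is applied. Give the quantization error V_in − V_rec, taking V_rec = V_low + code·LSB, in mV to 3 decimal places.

0.360 mV

LSB = 1.024/2^11 = 0.500 mV.
(V_in − V_low)/LSB = (0.45636 − 0)/0.0005 = 912.7200 → code 912 (floor).
V_rec = 0 + 912·0.0005 = 0.456 V.
Error = 0.45636 − 0.456 = 0.00036 V = 0.360 mV.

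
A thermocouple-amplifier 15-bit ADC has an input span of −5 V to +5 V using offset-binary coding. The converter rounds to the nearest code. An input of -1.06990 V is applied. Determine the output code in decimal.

code 12878

With 32768 levels over 10 V, one step is 305.18 µV.
(V_in − V_low)/LSB = (-1.06990 − (−5)) / 0.000305176 = 12878.152.
round(12878.152) = 12878.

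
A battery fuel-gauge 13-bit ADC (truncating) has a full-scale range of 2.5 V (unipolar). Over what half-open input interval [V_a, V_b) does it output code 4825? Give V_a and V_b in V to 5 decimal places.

[1.47247 V, 1.47278 V)

LSB = 2.5/2^13 = 305.18 µV.
V_a = V_low + 4825·LSB = 1.47247 V; V_b = V_low + 4826·LSB = 1.47278 V.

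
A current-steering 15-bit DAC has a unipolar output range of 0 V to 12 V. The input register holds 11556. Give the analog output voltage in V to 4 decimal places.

4.2319 V

LSB = 12 V / 2^15 = 366.21 µV.
V_out = 0 + 11556 × 0.000366211 V = 4.23193 V.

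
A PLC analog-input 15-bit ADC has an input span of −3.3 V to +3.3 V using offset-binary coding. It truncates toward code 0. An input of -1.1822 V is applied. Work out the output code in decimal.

LSB = 6.6 V / 32768 = 201.42 µV.
(-1.1822 − (−3.3)) / 0.000201416 = 10514.556 LSBs.
Floor → code 10514.

code 10514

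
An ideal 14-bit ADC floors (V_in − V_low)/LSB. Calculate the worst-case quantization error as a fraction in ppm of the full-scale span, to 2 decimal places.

Truncating → worst-case error = 1 LSB = V_FS/2^14, so 1e+06/16384 = 61.0352 ppm of full scale.

61.04 ppm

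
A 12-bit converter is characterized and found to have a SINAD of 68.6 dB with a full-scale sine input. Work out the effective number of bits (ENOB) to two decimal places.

ENOB = (SINAD − 1.76) / 6.02 = (68.6 − 1.76)/6.02 = 11.103.

11.10 bits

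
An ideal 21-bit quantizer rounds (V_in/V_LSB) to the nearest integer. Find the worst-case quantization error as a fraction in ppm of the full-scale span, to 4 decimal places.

Rounding → worst-case error = ½ LSB = V_FS/2^22, so 1e+06/4194304 = 0.238419 ppm of full scale.

0.2384 ppm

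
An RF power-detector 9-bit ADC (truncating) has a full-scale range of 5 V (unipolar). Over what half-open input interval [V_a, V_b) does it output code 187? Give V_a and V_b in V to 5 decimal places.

[1.82617 V, 1.83594 V)

LSB = 5/2^9 = 9.766 mV.
V_a = V_low + 187·LSB = 1.82617 V; V_b = V_low + 188·LSB = 1.83594 V.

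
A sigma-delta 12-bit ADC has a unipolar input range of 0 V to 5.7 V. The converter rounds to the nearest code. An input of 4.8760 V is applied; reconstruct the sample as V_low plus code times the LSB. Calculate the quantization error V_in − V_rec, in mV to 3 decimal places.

LSB = 5.7/2^12 = 1.392 mV.
(4.8760 − 0)/0.0013916 = 3503.8765; round gives code 3504.
Reconstructed: 4.8761719 V.
Error = 4.8760 − 4.8761719 = -0.000171875 V = -0.172 mV.

-0.172 mV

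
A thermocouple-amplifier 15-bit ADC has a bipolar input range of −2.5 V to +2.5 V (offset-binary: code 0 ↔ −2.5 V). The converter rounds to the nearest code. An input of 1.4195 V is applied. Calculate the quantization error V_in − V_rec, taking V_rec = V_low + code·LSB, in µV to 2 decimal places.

Step size: 5 V ÷ 2^15 = 152.59 µV.
(V_in − V_low)/LSB = (1.4195 − (−2.5))/0.000152588 = 25686.8352 → code 25687 (round).
V_rec = (−2.5) + 25687·0.000152588 = 1.4195251 V.
V_in − V_rec = -2.51465e-05 V = -25.15 µV.

-25.15 µV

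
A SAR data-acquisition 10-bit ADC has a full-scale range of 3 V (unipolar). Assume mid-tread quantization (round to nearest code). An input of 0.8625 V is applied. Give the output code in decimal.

code 294

LSB = 3 V / 1024 = 2.930 mV.
Input sits at 294.400 steps above V_low.
round(294.400) = 294.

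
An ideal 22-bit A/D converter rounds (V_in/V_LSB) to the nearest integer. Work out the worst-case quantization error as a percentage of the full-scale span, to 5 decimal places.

0.00001 %

Rounding → worst-case error = ½ LSB = V_FS/2^23, so 100/8388608 = 1.19209e-05 % of full scale.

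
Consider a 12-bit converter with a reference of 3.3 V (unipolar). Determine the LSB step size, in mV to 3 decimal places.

0.806 mV

Full-scale span = 3.3 V.
LSB = 3.3 / 2^12 = 3.3 / 4096 = 0.000805664 V = 0.806 mV.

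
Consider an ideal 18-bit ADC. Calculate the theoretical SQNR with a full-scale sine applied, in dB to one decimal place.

110.1 dB

SNR ≈ 6.02·N + 1.76 dB = 6.02·18 + 1.76 = 110.12 dB.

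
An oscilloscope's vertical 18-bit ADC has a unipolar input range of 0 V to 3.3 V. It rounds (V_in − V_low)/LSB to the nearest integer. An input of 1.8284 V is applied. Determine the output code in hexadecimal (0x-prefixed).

code 0x2375C (decimal 145244)

LSB = 3.3 V / 262144 = 12.59 µV.
Input sits at 145243.664 steps above V_low.
So the output code is 145244.
In hexadecimal (0x-prefixed): 0x2375C.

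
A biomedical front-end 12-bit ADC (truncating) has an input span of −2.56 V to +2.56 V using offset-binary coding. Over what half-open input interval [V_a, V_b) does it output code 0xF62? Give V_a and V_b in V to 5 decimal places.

LSB = 5.12/2^12 = 1.250 mV.
Code 0xF62 = 3938 decimal.
V_a = V_low + 3938·LSB = 2.3625 V; V_b = V_low + 3939·LSB = 2.36375 V.

[2.36250 V, 2.36375 V)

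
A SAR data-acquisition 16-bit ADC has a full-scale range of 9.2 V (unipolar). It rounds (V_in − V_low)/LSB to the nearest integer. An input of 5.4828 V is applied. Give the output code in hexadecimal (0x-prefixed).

code 0x9891 (decimal 39057)

LSB = 9.2 V / 65536 = 140.38 µV.
(5.4828 − 0) / 0.000140381 = 39056.607 LSBs.
round(39056.607) = 39057.
In hexadecimal (0x-prefixed): 0x9891.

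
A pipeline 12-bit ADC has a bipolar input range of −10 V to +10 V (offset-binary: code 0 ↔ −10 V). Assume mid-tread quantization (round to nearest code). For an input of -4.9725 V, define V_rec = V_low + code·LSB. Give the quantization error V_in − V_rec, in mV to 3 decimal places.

LSB = 20/2^12 = 4.883 mV.
Scaled input = 1029.6320 LSBs, so code = 1030.
Code 1030 maps back to (−10) + 1030×0.00488281 V = -4.9707031 V.
Difference: -0.00179688 V → -1.797 mV.

-1.797 mV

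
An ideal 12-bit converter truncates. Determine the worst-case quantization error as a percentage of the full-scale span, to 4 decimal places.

Truncating → worst-case error = 1 LSB = V_FS/2^12, so 100/4096 = 0.0244141 % of full scale.

0.0244 %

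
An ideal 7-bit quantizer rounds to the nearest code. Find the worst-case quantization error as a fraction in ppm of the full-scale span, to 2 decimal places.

Rounding → worst-case error = ½ LSB = V_FS/2^8, so 1e+06/256 = 3906.25 ppm of full scale.

3906.25 ppm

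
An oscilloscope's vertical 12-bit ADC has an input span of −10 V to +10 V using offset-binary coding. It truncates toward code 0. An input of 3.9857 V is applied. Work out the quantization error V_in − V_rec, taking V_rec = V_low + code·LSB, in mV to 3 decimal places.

Step size: 20 V ÷ 2^12 = 4.883 mV.
(V_in − V_low)/LSB = (3.9857 − (−10))/0.00488281 = 2864.2714 → code 2864 (floor).
V_rec = (−10) + 2864·0.00488281 = 3.984375 V.
V_in − V_rec = 0.001325 V = 1.325 mV.

1.325 mV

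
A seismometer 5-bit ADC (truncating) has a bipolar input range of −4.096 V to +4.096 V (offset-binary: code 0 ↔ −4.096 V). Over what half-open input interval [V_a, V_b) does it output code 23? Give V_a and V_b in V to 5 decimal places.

[1.79200 V, 2.04800 V)

LSB = 8.192/2^5 = 256.000 mV.
V_a = V_low + 23·LSB = 1.792 V; V_b = V_low + 24·LSB = 2.048 V.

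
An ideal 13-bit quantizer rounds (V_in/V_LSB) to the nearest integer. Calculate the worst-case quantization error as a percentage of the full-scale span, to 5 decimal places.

Rounding → worst-case error = ½ LSB = V_FS/2^14, so 100/16384 = 0.00610352 % of full scale.

0.00610 %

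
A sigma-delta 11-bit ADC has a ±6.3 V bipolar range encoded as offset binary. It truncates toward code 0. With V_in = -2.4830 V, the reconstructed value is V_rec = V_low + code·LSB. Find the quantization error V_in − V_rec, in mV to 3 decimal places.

One LSB is 12.6 V / 2048 = 6.152 mV.
(-2.4830 − (−6.3))/0.00615234 = 620.4140; ⌊·⌋ gives code 620.
Code 620 maps back to (−6.3) + 620×0.00615234 V = -2.4855469 V.
Error = -2.4830 − (−2.4855469) = 0.00254688 V = 2.547 mV.

2.547 mV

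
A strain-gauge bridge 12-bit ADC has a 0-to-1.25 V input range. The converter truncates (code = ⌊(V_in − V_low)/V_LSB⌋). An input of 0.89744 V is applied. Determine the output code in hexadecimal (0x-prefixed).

code 0xB7C (decimal 2940)

Full-scale span = 1.25 V; LSB = 1.25/2^12 = 305.18 µV.
Input sits at 2940.731 steps above V_low.
⌊·⌋(2940.731) = 2940.
In hexadecimal (0x-prefixed): 0xB7C.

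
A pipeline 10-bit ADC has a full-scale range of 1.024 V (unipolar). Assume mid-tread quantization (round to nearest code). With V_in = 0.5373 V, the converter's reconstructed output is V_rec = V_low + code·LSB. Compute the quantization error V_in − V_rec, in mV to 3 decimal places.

One LSB is 1.024 V / 1024 = 1.000 mV.
(V_in − V_low)/LSB = (0.5373 − 0)/0.001 = 537.3000 → code 537 (round).
Code 537 maps back to 0 + 537×0.001 V = 0.537 V.
V_in − V_rec = 0.0003 V = 0.300 mV.

0.300 mV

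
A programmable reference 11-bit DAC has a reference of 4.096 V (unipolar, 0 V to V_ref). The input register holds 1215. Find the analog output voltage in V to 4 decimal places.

2.4300 V

LSB = 4.096 V / 2^11 = 2.000 mV.
V_out = 0 + 1215 × 0.002 V = 2.43 V.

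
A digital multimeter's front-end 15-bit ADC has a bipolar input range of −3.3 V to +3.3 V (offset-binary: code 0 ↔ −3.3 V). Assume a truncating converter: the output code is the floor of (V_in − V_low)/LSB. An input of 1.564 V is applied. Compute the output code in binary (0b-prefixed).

code 0b101111001010101 (decimal 24149)

LSB = 6.6 V / 32768 = 201.42 µV.
Input sits at 24149.023 steps above V_low.
Floor → code 24149.
In binary (0b-prefixed): 0b101111001010101.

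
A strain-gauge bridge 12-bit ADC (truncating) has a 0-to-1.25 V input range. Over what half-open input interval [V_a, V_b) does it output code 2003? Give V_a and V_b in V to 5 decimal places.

LSB = 1.25/2^12 = 305.18 µV.
V_a = V_low + 2003·LSB = 0.611267 V; V_b = V_low + 2004·LSB = 0.611572 V.

[0.61127 V, 0.61157 V)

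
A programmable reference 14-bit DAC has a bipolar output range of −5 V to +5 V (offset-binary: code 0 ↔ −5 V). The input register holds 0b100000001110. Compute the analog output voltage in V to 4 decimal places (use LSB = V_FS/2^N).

-3.7415 V

LSB = 10 V / 2^14 = 0.610 mV.
Code 0b100000001110 = 2062 decimal.
V_out = (−5) + 2062 × 0.000610352 V = -3.74146 V.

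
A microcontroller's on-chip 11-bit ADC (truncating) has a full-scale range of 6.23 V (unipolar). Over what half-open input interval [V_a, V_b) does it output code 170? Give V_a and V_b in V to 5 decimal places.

LSB = 6.23/2^11 = 3.042 mV.
V_a = V_low + 170·LSB = 0.517139 V; V_b = V_low + 171·LSB = 0.520181 V.

[0.51714 V, 0.52018 V)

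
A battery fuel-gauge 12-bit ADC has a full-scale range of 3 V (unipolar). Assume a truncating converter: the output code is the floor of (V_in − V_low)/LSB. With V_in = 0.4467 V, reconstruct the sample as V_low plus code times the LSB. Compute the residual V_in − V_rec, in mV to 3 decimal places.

0.655 mV

Step size: 3 V ÷ 2^12 = 0.732 mV.
(V_in − V_low)/LSB = (0.4467 − 0)/0.000732422 = 609.8944 → code 609 (floor).
Reconstructed: 0.44604492 V.
Difference: 0.000655078 V → 0.655 mV.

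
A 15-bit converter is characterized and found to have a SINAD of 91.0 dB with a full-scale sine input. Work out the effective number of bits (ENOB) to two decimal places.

ENOB = (SINAD − 1.76) / 6.02 = (91.0 − 1.76)/6.02 = 14.824.

14.82 bits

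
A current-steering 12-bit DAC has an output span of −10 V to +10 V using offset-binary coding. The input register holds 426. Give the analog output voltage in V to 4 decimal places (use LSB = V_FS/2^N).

-7.9199 V

LSB = 20 V / 2^12 = 4.883 mV.
V_out = (−10) + 426 × 0.00488281 V = -7.91992 V.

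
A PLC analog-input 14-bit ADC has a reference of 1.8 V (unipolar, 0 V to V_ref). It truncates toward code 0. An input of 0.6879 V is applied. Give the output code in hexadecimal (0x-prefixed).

Full-scale span = 1.8 V; LSB = 1.8/2^14 = 109.86 µV.
(0.6879 − 0) / 0.000109863 = 6261.419 LSBs.
Floor → code 6261.
In hexadecimal (0x-prefixed): 0x1875.

code 0x1875 (decimal 6261)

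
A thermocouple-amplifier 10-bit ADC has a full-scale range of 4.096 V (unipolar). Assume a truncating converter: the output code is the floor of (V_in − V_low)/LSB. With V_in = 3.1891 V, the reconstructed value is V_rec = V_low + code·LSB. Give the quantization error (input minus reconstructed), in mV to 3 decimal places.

One LSB is 4.096 V / 1024 = 4.000 mV.
(V_in − V_low)/LSB = (3.1891 − 0)/0.004 = 797.2750 → code 797 (floor).
V_rec = 0 + 797·0.004 = 3.188 V.
Error = 3.1891 − 3.188 = 0.0011 V = 1.100 mV.

1.100 mV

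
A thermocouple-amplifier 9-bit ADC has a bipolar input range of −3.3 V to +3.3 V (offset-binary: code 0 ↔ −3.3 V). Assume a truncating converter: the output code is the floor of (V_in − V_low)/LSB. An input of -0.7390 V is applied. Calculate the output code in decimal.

Full-scale span = 6.6 V; LSB = 6.6/2^9 = 12.891 mV.
Input sits at 198.672 steps above V_low.
Floor → code 198.

code 198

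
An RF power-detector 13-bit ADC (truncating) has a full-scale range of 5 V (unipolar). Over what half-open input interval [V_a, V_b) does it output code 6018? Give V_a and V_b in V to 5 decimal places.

LSB = 5/2^13 = 0.610 mV.
V_a = V_low + 6018·LSB = 3.6731 V; V_b = V_low + 6019·LSB = 3.67371 V.

[3.67310 V, 3.67371 V)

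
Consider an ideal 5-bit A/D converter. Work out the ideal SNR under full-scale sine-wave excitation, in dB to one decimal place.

SNR ≈ 6.02·N + 1.76 dB = 6.02·5 + 1.76 = 31.86 dB.

31.9 dB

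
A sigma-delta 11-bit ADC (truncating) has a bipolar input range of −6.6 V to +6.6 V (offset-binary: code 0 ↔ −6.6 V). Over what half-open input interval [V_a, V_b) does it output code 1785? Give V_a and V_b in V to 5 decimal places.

LSB = 13.2/2^11 = 6.445 mV.
V_a = V_low + 1785·LSB = 4.90488 V; V_b = V_low + 1786·LSB = 4.91133 V.

[4.90488 V, 4.91133 V)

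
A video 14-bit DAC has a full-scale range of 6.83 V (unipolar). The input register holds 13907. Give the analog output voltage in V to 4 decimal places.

LSB = 6.83 V / 2^14 = 416.87 µV.
V_out = 0 + 13907 × 0.00041687 V = 5.79741 V.

5.7974 V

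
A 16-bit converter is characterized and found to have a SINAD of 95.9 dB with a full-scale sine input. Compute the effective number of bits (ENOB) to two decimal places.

15.64 bits

ENOB = (SINAD − 1.76) / 6.02 = (95.9 − 1.76)/6.02 = 15.638.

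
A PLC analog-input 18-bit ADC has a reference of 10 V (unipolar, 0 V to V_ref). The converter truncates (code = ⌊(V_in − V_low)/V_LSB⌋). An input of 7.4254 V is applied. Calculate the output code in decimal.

With 262144 levels over 10 V, one step is 38.15 µV.
Input sits at 194652.406 steps above V_low.
⌊·⌋(194652.406) = 194652.

code 194652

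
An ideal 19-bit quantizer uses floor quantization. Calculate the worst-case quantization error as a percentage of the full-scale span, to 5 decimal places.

0.00019 %

Truncating → worst-case error = 1 LSB = V_FS/2^19, so 100/524288 = 0.000190735 % of full scale.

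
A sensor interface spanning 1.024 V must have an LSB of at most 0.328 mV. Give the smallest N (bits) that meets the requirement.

12 bits

Number of steps required ≥ 1.024 V / 0.328 mV = 3121.95.
Need 2^N ≥ 3121.95; 2^11 = 2048, 2^12 = 4096.
Minimum N = 12.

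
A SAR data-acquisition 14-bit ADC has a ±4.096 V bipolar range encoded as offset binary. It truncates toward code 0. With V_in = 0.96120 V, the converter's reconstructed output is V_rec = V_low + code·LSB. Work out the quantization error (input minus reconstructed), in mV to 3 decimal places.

Step size: 8.192 V ÷ 2^14 = 0.500 mV.
Scaled input = 10114.4000 LSBs, so code = 10114.
V_rec = (−4.096) + 10114·0.0005 = 0.961 V.
Difference: 0.0002 V → 0.200 mV.

0.200 mV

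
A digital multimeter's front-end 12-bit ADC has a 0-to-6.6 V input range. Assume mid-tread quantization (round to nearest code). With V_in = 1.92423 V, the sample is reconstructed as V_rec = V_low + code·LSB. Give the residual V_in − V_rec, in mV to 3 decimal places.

Step size: 6.6 V ÷ 2^12 = 1.611 mV.
Scaled input = 1194.1888 LSBs, so code = 1194.
Code 1194 maps back to 0 + 1194×0.00161133 V = 1.9239258 V.
Difference: 0.000304219 V → 0.304 mV.

0.304 mV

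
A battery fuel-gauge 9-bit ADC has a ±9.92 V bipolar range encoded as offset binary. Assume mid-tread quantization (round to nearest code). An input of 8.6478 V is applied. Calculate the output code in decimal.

code 479

Full-scale span = 19.84 V; LSB = 19.84/2^9 = 38.750 mV.
(8.6478 − (−9.92)) / 0.03875 = 479.169 LSBs.
Round → code 479.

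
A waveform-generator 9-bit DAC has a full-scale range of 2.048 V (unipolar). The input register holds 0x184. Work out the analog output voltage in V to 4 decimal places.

LSB = 2.048 V / 2^9 = 4.000 mV.
Code 0x184 = 388 decimal.
V_out = 0 + 388 × 0.004 V = 1.552 V.

1.5520 V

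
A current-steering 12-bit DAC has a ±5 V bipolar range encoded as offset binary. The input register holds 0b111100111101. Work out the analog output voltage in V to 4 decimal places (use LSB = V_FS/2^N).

LSB = 10 V / 2^12 = 2.441 mV.
Code 0b111100111101 = 3901 decimal.
V_out = (−5) + 3901 × 0.00244141 V = 4.52393 V.

4.5239 V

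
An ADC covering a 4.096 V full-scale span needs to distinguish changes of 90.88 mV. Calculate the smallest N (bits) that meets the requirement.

Number of steps required ≥ 4.096 V / 90.88 mV = 45.07.
Need 2^N ≥ 45.07; 2^5 = 32, 2^6 = 64.
Minimum N = 6.

6 bits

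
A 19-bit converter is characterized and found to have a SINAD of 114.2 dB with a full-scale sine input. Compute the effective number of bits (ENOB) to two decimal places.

ENOB = (SINAD − 1.76) / 6.02 = (114.2 − 1.76)/6.02 = 18.678.

18.68 bits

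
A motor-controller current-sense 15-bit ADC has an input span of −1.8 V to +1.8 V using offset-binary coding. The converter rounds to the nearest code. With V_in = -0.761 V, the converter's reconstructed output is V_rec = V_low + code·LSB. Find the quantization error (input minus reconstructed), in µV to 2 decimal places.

One LSB is 3.6 V / 32768 = 109.86 µV.
(V_in − V_low)/LSB = (-0.761 − (−1.8))/0.000109863 = 9457.2089 → code 9457 (round).
V_rec = (−1.8) + 9457·0.000109863 = -0.76102295 V.
V_in − V_rec = 2.29492e-05 V = 22.95 µV.

22.95 µV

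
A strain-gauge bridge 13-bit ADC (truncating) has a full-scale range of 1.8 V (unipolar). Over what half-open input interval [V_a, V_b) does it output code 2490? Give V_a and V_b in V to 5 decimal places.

[0.54712 V, 0.54734 V)

LSB = 1.8/2^13 = 219.73 µV.
V_a = V_low + 2490·LSB = 0.547119 V; V_b = V_low + 2491·LSB = 0.547339 V.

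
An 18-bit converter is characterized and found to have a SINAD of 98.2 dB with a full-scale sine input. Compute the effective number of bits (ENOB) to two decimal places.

16.02 bits

ENOB = (SINAD − 1.76) / 6.02 = (98.2 − 1.76)/6.02 = 16.020.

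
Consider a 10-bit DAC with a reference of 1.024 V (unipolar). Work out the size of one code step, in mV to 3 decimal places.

Full-scale span = 1.024 V.
LSB = 1.024 / 2^10 = 1.024 / 1024 = 0.001 V = 1.000 mV.

1.000 mV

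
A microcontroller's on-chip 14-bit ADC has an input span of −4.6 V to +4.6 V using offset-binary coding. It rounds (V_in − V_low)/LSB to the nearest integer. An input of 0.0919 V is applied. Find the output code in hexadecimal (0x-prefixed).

code 0x20A4 (decimal 8356)

LSB = 9.2 V / 16384 = 0.562 mV.
(0.0919 − (−4.6)) / 0.000561523 = 8355.662 LSBs.
So the output code is 8356.
In hexadecimal (0x-prefixed): 0x20A4.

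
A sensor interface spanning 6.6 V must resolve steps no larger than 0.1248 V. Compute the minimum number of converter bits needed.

Number of steps required ≥ 6.6 V / 0.1248 V = 52.88.
Need 2^N ≥ 52.88; 2^5 = 32, 2^6 = 64.
Minimum N = 6.

6 bits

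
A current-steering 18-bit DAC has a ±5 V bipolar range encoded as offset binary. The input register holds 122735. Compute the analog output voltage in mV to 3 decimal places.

-318.031 mV

LSB = 10 V / 2^18 = 38.15 µV.
V_out = (−5) + 122735 × 3.8147e-05 V = -0.318031 V.
= -318.031 mV.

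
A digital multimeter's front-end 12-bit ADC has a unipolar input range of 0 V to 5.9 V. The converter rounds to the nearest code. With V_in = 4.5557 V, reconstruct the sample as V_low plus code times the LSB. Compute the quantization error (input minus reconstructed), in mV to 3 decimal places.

-0.379 mV

LSB = 5.9/2^12 = 1.440 mV.
(4.5557 − 0)/0.00144043 = 3162.7368; round gives code 3163.
Code 3163 maps back to 0 + 3163×0.00144043 V = 4.5560791 V.
V_in − V_rec = -0.000379102 V = -0.379 mV.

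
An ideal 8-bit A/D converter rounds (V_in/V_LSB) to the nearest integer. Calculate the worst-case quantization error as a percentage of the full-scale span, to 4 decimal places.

0.1953 %

Rounding → worst-case error = ½ LSB = V_FS/2^9, so 100/512 = 0.195312 % of full scale.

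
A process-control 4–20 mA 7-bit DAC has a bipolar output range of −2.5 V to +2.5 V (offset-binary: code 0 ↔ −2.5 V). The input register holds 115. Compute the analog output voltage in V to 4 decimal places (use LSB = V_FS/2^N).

1.9922 V

LSB = 5 V / 2^7 = 39.062 mV.
V_out = (−2.5) + 115 × 0.0390625 V = 1.99219 V.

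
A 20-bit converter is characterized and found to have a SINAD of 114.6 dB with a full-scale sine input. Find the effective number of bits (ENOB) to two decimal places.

18.74 bits

ENOB = (SINAD − 1.76) / 6.02 = (114.6 − 1.76)/6.02 = 18.744.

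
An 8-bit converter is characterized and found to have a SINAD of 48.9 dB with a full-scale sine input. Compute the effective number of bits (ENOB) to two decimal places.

ENOB = (SINAD − 1.76) / 6.02 = (48.9 − 1.76)/6.02 = 7.831.

7.83 bits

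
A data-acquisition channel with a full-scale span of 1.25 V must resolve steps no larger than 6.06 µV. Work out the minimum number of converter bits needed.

18 bits

Number of steps required ≥ 1.25 V / 6.06 µV = 206270.63.
Need 2^N ≥ 206270.63; 2^17 = 131072, 2^18 = 262144.
Minimum N = 18.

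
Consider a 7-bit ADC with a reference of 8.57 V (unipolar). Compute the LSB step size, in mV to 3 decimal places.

Full-scale span = 8.57 V.
LSB = 8.57 / 2^7 = 8.57 / 128 = 0.0669531 V = 66.953 mV.

66.953 mV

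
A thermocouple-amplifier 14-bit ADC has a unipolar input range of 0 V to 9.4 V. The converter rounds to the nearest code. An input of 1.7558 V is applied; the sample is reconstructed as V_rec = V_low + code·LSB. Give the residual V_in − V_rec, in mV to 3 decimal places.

One LSB is 9.4 V / 16384 = 0.574 mV.
Scaled input = 3060.3220 LSBs, so code = 3060.
Reconstructed: 1.7556152 V.
Difference: 0.000184766 V → 0.185 mV.

0.185 mV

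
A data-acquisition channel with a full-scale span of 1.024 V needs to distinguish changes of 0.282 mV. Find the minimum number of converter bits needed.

Number of steps required ≥ 1.024 V / 0.282 mV = 3631.21.
Need 2^N ≥ 3631.21; 2^11 = 2048, 2^12 = 4096.
Minimum N = 12.

12 bits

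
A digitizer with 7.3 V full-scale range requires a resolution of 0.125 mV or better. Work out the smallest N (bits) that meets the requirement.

Number of steps required ≥ 7.3 V / 0.125 mV = 58400.00.
Need 2^N ≥ 58400.00; 2^15 = 32768, 2^16 = 65536.
Minimum N = 16.

16 bits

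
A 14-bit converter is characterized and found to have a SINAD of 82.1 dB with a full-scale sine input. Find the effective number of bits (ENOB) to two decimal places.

ENOB = (SINAD − 1.76) / 6.02 = (82.1 − 1.76)/6.02 = 13.346.

13.35 bits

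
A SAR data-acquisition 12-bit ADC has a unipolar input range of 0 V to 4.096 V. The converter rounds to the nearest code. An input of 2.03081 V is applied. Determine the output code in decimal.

code 2031

LSB = 4.096 V / 4096 = 1.000 mV.
(V_in − V_low)/LSB = (2.03081 − 0) / 0.001 = 2030.810.
Round → code 2031.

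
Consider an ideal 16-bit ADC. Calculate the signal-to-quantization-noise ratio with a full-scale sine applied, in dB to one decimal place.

98.1 dB

SNR ≈ 6.02·N + 1.76 dB = 6.02·16 + 1.76 = 98.08 dB.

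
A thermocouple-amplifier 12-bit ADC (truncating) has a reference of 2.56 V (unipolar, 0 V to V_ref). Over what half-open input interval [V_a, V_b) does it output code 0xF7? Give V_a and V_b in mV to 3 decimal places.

[154.375 mV, 155.000 mV)

LSB = 2.56/2^12 = 0.625 mV.
Code 0xF7 = 247 decimal.
V_a = V_low + 247·LSB = 0.154375 V; V_b = V_low + 248·LSB = 0.155 V.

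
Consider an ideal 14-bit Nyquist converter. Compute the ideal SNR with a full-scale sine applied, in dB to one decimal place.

86.0 dB

SNR ≈ 6.02·N + 1.76 dB = 6.02·14 + 1.76 = 86.04 dB.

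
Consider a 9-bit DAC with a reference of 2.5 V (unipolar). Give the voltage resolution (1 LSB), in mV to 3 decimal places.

4.883 mV

Full-scale span = 2.5 V.
LSB = 2.5 / 2^9 = 2.5 / 512 = 0.00488281 V = 4.883 mV.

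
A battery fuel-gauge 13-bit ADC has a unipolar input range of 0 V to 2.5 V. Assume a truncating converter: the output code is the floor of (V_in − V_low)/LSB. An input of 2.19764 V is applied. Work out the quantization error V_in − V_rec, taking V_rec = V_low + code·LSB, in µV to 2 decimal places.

69.20 µV

One LSB is 2.5 V / 8192 = 305.18 µV.
(V_in − V_low)/LSB = (2.19764 − 0)/0.000305176 = 7201.2268 → code 7201 (floor).
V_rec = 0 + 7201·0.000305176 = 2.1975708 V.
Error = 2.19764 − 2.1975708 = 6.91992e-05 V = 69.20 µV.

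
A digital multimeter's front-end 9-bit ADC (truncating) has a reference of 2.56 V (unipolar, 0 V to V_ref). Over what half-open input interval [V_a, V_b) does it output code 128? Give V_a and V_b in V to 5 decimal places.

[0.64000 V, 0.64500 V)

LSB = 2.56/2^9 = 5.000 mV.
V_a = V_low + 128·LSB = 0.64 V; V_b = V_low + 129·LSB = 0.645 V.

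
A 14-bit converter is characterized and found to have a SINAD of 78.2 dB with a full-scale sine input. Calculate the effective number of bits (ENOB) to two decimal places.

12.70 bits

ENOB = (SINAD − 1.76) / 6.02 = (78.2 − 1.76)/6.02 = 12.698.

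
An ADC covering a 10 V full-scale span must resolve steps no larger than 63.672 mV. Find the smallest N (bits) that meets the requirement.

Number of steps required ≥ 10 V / 63.672 mV = 157.05.
Need 2^N ≥ 157.05; 2^7 = 128, 2^8 = 256.
Minimum N = 8.

8 bits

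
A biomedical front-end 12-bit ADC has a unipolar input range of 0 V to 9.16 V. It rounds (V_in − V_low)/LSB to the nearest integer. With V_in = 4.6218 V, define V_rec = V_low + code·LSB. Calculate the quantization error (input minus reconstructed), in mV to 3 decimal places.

Step size: 9.16 V ÷ 2^12 = 2.236 mV.
Scaled input = 2066.6914 LSBs, so code = 2067.
Code 2067 maps back to 0 + 2067×0.00223633 V = 4.6224902 V.
Error = 4.6218 − 4.6224902 = -0.000690234 V = -0.690 mV.

-0.690 mV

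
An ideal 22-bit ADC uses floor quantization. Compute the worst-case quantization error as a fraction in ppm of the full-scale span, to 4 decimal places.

Truncating → worst-case error = 1 LSB = V_FS/2^22, so 1e+06/4194304 = 0.238419 ppm of full scale.

0.2384 ppm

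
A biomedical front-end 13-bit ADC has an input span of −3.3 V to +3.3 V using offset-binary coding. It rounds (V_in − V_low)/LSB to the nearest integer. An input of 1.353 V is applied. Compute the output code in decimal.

code 5775

With 8192 levels over 6.6 V, one step is 0.806 mV.
(1.353 − (−3.3)) / 0.000805664 = 5775.360 LSBs.
So the output code is 5775.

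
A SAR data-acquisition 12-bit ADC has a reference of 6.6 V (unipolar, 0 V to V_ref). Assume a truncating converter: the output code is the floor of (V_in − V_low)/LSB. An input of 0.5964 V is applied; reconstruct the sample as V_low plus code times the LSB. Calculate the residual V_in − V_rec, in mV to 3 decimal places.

0.209 mV

Step size: 6.6 V ÷ 2^12 = 1.611 mV.
(V_in − V_low)/LSB = (0.5964 − 0)/0.00161133 = 370.1295 → code 370 (floor).
V_rec = 0 + 370·0.00161133 = 0.59619141 V.
Error = 0.5964 − 0.59619141 = 0.000208594 V = 0.209 mV.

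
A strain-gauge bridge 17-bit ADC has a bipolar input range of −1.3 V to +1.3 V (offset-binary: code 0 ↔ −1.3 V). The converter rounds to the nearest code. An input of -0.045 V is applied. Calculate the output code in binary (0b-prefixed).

Full-scale span = 2.6 V; LSB = 2.6/2^17 = 19.84 µV.
(-0.045 − (−1.3)) / 1.98364e-05 = 63267.446 LSBs.
So the output code is 63267.
In binary (0b-prefixed): 0b1111011100100011.

code 0b1111011100100011 (decimal 63267)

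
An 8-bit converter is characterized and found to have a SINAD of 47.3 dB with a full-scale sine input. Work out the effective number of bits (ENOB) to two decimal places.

7.56 bits

ENOB = (SINAD − 1.76) / 6.02 = (47.3 − 1.76)/6.02 = 7.565.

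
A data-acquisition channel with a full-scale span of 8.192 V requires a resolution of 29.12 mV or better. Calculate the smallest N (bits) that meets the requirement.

Number of steps required ≥ 8.192 V / 29.12 mV = 281.32.
Need 2^N ≥ 281.32; 2^8 = 256, 2^9 = 512.
Minimum N = 9.

9 bits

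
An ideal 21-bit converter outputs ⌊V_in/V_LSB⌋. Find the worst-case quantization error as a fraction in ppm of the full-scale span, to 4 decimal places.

0.4768 ppm

Truncating → worst-case error = 1 LSB = V_FS/2^21, so 1e+06/2097152 = 0.476837 ppm of full scale.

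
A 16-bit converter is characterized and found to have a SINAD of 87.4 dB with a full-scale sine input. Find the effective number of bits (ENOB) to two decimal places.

ENOB = (SINAD − 1.76) / 6.02 = (87.4 − 1.76)/6.02 = 14.226.

14.23 bits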